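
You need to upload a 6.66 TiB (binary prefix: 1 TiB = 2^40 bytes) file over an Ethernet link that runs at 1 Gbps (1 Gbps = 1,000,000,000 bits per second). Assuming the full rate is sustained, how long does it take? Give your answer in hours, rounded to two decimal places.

6.66 TiB = 7,322,747,440,988.16 bytes = 58,581,979,527,905.28 bits
1 Gbps = 1,000,000,000 bits/s
time = 58,581,979,527,905.28 / 1,000,000,000 = 58,581.9795 s
58,581.9795 s / 3600 = 16.27 hours

16.27 hours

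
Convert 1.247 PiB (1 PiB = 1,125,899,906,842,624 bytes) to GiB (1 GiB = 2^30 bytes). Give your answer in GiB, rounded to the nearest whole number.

1.247 PiB = 1.247 × 2^50 bytes = 1,403,997,183,832,752.128 bytes
1 GiB = 2^30 bytes = 1,073,741,824 bytes
1,403,997,183,832,752.128 / 1,073,741,824 = 1,307,574 GiB

1,307,574 GiB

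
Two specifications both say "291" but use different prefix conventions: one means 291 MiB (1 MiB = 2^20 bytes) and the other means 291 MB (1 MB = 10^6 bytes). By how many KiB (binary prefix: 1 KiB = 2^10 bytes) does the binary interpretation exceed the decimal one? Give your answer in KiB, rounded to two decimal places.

13,804.31 KiB

291 MiB = 291 × 1,048,576 = 305,135,616 bytes
291 MB = 291 × 1,000,000 = 291,000,000 bytes
difference = 14,135,616 bytes
14,135,616 / 1,024 = 13,804.31 KiB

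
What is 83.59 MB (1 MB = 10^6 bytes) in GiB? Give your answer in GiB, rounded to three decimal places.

0.078 GiB

83.59 MB = 83.59 × 10^6 bytes = 83,590,000 bytes
1 GiB = 2^30 bytes = 1,073,741,824 bytes
83,590,000 / 1,073,741,824 = 0.078 GiB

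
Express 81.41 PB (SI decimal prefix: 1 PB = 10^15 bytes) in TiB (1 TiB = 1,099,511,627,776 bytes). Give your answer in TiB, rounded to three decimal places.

81.41 PB = 81.41 × 10^15 bytes = 81,410,000,000,000,000 bytes
1 TiB = 1,099,511,627,776 bytes
81,410,000,000,000,000 / 1,099,511,627,776 = 74,041.964 TiB

74,041.964 TiB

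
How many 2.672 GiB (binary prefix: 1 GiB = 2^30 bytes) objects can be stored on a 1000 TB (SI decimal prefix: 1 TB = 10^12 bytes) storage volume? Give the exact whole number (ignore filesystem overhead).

Capacity: 1000 TB = 1,000,000,000,000,000 bytes
Per item: 2.672 GiB = 2,869,038,153.728 bytes
⌊1,000,000,000,000,000 / 2,869,038,153.728⌋ = 348,548

348,548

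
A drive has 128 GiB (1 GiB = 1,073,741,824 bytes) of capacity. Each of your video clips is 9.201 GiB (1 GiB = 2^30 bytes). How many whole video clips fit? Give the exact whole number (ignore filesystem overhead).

13

Capacity: 128 GiB = 137,438,953,472 bytes
Per item: 9.201 GiB = 9,879,498,522.624 bytes
⌊137,438,953,472 / 9,879,498,522.624⌋ = 13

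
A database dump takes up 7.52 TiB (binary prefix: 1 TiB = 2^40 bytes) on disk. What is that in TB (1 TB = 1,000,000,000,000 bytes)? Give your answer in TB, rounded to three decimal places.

7.52 TiB × 1,099,511,627,776 bytes/TiB = 8,268,327,440,875.52 bytes
1 TB = 1,000,000,000,000 bytes
8,268,327,440,875.52 / 1,000,000,000,000 = 8.268 TB

8.268 TB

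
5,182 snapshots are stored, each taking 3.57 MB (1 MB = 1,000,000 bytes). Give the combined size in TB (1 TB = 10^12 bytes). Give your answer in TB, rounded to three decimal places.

Total = 5,182 × 3.57 MB = 18499.74 MB
= 18499.74 × 1,000,000 bytes = 18,499,740,000 bytes
1 TB = 1,000,000,000,000 bytes
18,499,740,000 / 1,000,000,000,000 = 0.018 TB

0.018 TB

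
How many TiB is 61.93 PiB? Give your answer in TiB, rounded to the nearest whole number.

61.93 PiB = 61.93 × 2^50 bytes = 69,726,981,230,763,704.32 bytes
1 TiB = 2^40 bytes = 1,099,511,627,776 bytes
69,726,981,230,763,704.32 / 1,099,511,627,776 = 63,416 TiB

63,416 TiB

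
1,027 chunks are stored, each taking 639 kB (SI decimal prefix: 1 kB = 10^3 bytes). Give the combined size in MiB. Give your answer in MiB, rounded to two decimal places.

Total = 1,027 × 639 kB = 656,253 kB
= 656,253 × 1,000 bytes = 656,253,000 bytes
1 MiB = 1,048,576 bytes
656,253,000 / 1,048,576 = 625.85 MiB

625.85 MiB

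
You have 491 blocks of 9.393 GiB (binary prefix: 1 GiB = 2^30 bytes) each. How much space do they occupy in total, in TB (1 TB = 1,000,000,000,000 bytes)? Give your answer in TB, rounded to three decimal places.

Total = 491 × 9.393 GiB = 4611.963 GiB
= 4611.963 × 1,073,741,824 bytes = 4,952,057,563,840.512 bytes
1 TB = 1,000,000,000,000 bytes
4,952,057,563,840.512 / 1,000,000,000,000 = 4.952 TB

4.952 TB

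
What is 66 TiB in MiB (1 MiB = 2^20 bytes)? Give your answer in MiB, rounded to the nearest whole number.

66 TiB × 1,099,511,627,776 bytes/TiB = 72,567,767,433,216 bytes
1 MiB = 2^20 bytes = 1,048,576 bytes
72,567,767,433,216 / 1,048,576 = 69,206,016 MiB

69,206,016 MiB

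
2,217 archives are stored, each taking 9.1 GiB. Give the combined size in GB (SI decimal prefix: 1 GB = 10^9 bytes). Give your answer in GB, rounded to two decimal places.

21,662.42 GB

Total = 2,217 × 9.1 GiB = 20174.7 GiB
= 20174.7 × 1,073,741,824 bytes = 21,662,419,176,652.8 bytes
1 GB = 1,000,000,000 bytes
21,662,419,176,652.8 / 1,000,000,000 = 21,662.42 GB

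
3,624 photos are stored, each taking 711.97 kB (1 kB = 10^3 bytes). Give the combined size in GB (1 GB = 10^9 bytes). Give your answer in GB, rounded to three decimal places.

Total = 3,624 × 711.97 kB = 2580179.28 kB
= 2580179.28 × 1,000 bytes = 2,580,179,280 bytes
1 GB = 1,000,000,000 bytes
2,580,179,280 / 1,000,000,000 = 2.580 GB

2.580 GB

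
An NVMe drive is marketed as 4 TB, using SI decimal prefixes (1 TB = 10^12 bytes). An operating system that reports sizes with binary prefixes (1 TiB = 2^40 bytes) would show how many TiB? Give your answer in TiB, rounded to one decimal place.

3.6 TiB

4 TB = 4 × 10^12 bytes = 4,000,000,000,000 bytes
1 TiB = 1,099,511,627,776 bytes
4,000,000,000,000 / 1,099,511,627,776 = 3.6 TiB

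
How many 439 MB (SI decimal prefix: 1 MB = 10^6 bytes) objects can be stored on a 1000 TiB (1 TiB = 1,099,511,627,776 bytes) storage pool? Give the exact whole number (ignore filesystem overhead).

Capacity: 1000 TiB = 1,099,511,627,776,000 bytes
Per item: 439 MB = 439,000,000 bytes
⌊1,099,511,627,776,000 / 439,000,000⌋ = 2,504,582

2,504,582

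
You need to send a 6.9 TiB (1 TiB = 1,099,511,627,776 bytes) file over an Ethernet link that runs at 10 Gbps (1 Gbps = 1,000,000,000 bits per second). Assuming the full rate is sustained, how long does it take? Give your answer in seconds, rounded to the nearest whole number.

6,069 seconds

6.9 TiB = 7,586,630,231,654.4 bytes = 60,693,041,853,235.2 bits
10 Gbps = 10,000,000,000 bits/s
time = 60,693,041,853,235.2 / 10,000,000,000 = 6,069 s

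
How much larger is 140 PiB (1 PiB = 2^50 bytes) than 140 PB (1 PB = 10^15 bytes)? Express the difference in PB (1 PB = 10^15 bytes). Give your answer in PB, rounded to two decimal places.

17.63 PB

140 PiB = 140 × 1,125,899,906,842,624 = 157,625,986,957,967,360 bytes
140 PB = 140 × 1,000,000,000,000,000 = 140,000,000,000,000,000 bytes
difference = 17,625,986,957,967,360 bytes
17,625,986,957,967,360 / 1,000,000,000,000,000 = 17.63 PB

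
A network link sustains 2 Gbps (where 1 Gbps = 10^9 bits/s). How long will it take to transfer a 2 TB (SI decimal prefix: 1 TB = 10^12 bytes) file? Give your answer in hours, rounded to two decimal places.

2 TB = 2,000,000,000,000 bytes = 16,000,000,000,000 bits
2 Gbps = 2,000,000,000 bits/s
time = 16,000,000,000,000 / 2,000,000,000 = 8,000.0000 s
8,000.0000 s / 3600 = 2.22 hours

2.22 hours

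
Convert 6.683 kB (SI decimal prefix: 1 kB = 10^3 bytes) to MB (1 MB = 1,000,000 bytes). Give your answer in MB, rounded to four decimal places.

6.683 kB = 6.683 × 10^3 bytes = 6,683 bytes
1 MB = 10^6 bytes = 1,000,000 bytes
6,683 / 1,000,000 = 0.0067 MB

0.0067 MB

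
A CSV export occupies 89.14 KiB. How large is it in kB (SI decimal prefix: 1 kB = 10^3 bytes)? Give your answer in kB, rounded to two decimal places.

89.14 KiB × 1,024 bytes/KiB = 91,279.36 bytes
1 kB = 1,000 bytes
91,279.36 / 1,000 = 91.28 kB

91.28 kB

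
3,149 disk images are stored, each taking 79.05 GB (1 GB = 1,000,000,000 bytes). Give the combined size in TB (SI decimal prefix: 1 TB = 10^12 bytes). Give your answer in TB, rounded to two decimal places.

248.93 TB

Total = 3,149 × 79.05 GB = 248928.45 GB
= 248928.45 × 1,000,000,000 bytes = 248,928,450,000,000 bytes
1 TB = 1,000,000,000,000 bytes
248,928,450,000,000 / 1,000,000,000,000 = 248.93 TB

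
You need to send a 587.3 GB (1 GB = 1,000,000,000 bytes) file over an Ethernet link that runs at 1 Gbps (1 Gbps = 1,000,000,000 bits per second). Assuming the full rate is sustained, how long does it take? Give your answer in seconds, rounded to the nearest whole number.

4,698 seconds

587.3 GB = 587,300,000,000 bytes = 4,698,400,000,000 bits
1 Gbps = 1,000,000,000 bits/s
time = 4,698,400,000,000 / 1,000,000,000 = 4,698 s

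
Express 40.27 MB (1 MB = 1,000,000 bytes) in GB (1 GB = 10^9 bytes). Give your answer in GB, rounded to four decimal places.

40.27 MB × 1,000,000 bytes/MB = 40,270,000 bytes
1 GB = 1,000,000,000 bytes
40,270,000 / 1,000,000,000 = 0.0403 GB

0.0403 GB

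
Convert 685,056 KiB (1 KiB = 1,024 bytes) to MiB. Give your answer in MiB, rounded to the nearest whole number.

669 MiB

685,056 KiB × 1,024 bytes/KiB = 701,497,344 bytes
1 MiB = 2^20 bytes = 1,048,576 bytes
701,497,344 / 1,048,576 = 669 MiB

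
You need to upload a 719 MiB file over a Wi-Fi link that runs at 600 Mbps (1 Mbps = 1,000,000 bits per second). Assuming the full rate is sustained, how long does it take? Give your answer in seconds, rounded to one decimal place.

10.1 seconds

719 MiB = 753,926,144 bytes = 6,031,409,152 bits
600 Mbps = 600,000,000 bits/s
time = 6,031,409,152 / 600,000,000 = 10.1 s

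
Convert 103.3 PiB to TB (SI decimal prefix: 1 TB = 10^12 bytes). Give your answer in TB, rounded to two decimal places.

116,305.46 TB

103.3 PiB × 1,125,899,906,842,624 bytes/PiB = 116,305,460,376,843,059.2 bytes
1 TB = 1,000,000,000,000 bytes
116,305,460,376,843,059.2 / 1,000,000,000,000 = 116,305.46 TB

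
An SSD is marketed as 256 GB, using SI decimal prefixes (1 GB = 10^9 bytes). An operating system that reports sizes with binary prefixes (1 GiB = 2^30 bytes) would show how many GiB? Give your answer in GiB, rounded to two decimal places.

238.42 GiB

256 GB = 256 × 10^9 bytes = 256,000,000,000 bytes
1 GiB = 1,073,741,824 bytes
256,000,000,000 / 1,073,741,824 = 238.42 GiB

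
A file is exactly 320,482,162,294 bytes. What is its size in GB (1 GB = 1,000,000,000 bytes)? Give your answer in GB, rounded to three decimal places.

320,482,162,294 bytes given.
1 GB = 10^9 bytes = 1,000,000,000 bytes
320,482,162,294 / 1,000,000,000 = 320.482 GB

320.482 GB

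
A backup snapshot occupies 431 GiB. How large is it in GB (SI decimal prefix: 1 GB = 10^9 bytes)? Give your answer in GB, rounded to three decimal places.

431 GiB = 431 × 2^30 bytes = 462,782,726,144 bytes
1 GB = 1,000,000,000 bytes
462,782,726,144 / 1,000,000,000 = 462.783 GB

462.783 GB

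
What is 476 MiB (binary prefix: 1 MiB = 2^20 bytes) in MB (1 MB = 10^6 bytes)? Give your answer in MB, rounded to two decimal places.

476 MiB × 1,048,576 bytes/MiB = 499,122,176 bytes
1 MB = 1,000,000 bytes
499,122,176 / 1,000,000 = 499.12 MB

499.12 MB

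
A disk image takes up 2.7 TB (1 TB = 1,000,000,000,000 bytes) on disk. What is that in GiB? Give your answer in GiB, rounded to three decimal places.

2.7 TB × 1,000,000,000,000 bytes/TB = 2,700,000,000,000 bytes
1 GiB = 1,073,741,824 bytes
2,700,000,000,000 / 1,073,741,824 = 2,514.571 GiB

2,514.571 GiB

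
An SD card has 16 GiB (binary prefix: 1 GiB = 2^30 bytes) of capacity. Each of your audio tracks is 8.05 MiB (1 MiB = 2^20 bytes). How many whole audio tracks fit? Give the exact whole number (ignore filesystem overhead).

Capacity: 16 GiB = 17,179,869,184 bytes
Per item: 8.05 MiB = 8,441,036.8 bytes
⌊17,179,869,184 / 8,441,036.8⌋ = 2,035

2,035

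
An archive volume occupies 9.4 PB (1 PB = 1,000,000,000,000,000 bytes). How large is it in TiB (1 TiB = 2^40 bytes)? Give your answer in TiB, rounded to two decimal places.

9.4 PB = 9.4 × 10^15 bytes = 9,400,000,000,000,000 bytes
1 TiB = 2^40 bytes = 1,099,511,627,776 bytes
9,400,000,000,000,000 / 1,099,511,627,776 = 8,549.25 TiB

8,549.25 TiB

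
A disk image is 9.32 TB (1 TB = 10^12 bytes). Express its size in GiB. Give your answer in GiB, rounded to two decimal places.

9.32 TB × 1,000,000,000,000 bytes/TB = 9,320,000,000,000 bytes
1 GiB = 1,073,741,824 bytes
9,320,000,000,000 / 1,073,741,824 = 8,679.93 GiB

8,679.93 GiB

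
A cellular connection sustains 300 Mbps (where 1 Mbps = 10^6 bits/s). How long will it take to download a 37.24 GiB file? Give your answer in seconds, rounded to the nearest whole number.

1,066 seconds

37.24 GiB = 39,986,145,525.76 bytes = 319,889,164,206.08 bits
300 Mbps = 300,000,000 bits/s
time = 319,889,164,206.08 / 300,000,000 = 1,066 s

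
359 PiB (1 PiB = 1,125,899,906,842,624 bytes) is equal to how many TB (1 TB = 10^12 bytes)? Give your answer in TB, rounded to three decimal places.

359 PiB × 1,125,899,906,842,624 bytes/PiB = 404,198,066,556,502,016 bytes
1 TB = 10^12 bytes = 1,000,000,000,000 bytes
404,198,066,556,502,016 / 1,000,000,000,000 = 404,198.067 TB

404,198.067 TB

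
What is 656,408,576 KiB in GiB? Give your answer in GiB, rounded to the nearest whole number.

626 GiB

656,408,576 KiB × 1,024 bytes/KiB = 672,162,381,824 bytes
1 GiB = 2^30 bytes = 1,073,741,824 bytes
672,162,381,824 / 1,073,741,824 = 626 GiB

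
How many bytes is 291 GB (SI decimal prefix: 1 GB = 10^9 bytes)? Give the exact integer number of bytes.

291,000,000,000 bytes

291 × 1,000,000,000 = 291,000,000,000 bytes  (1 GB = 10^9 bytes)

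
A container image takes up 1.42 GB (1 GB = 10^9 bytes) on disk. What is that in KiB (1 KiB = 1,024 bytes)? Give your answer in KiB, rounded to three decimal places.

1.42 GB × 1,000,000,000 bytes/GB = 1,420,000,000 bytes
1 KiB = 2^10 bytes = 1,024 bytes
1,420,000,000 / 1,024 = 1,386,718.750 KiB

1,386,718.750 KiB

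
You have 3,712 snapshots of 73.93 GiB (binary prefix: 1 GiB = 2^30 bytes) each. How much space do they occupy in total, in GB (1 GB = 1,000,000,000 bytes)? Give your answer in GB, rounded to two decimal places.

294,664.99 GB

Total = 3,712 × 73.93 GiB = 274428.16 GiB
= 274428.16 × 1,073,741,824 bytes = 294,664,993,075,363.84 bytes
1 GB = 1,000,000,000 bytes
294,664,993,075,363.84 / 1,000,000,000 = 294,664.99 GB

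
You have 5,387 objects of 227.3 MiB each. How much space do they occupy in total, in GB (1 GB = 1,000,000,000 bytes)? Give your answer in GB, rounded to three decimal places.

1,283.945 GB

Total = 5,387 × 227.3 MiB = 1224465.1 MiB
= 1224465.1 × 1,048,576 bytes = 1,283,944,716,697.6 bytes
1 GB = 1,000,000,000 bytes
1,283,944,716,697.6 / 1,000,000,000 = 1,283.945 GB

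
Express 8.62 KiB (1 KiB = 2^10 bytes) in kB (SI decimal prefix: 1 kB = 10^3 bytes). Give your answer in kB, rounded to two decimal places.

8.83 kB

8.62 KiB = 8.62 × 2^10 bytes = 8,826.88 bytes
1 kB = 10^3 bytes = 1,000 bytes
8,826.88 / 1,000 = 8.83 kB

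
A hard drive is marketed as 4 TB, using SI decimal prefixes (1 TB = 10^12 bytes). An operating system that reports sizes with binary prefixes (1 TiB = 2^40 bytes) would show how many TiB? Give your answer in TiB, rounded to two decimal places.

4 TB = 4 × 10^12 bytes = 4,000,000,000,000 bytes
1 TiB = 1,099,511,627,776 bytes
4,000,000,000,000 / 1,099,511,627,776 = 3.64 TiB

3.64 TiB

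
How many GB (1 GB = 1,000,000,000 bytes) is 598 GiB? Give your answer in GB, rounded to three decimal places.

598 GiB = 598 × 2^30 bytes = 642,097,610,752 bytes
1 GB = 1,000,000,000 bytes
642,097,610,752 / 1,000,000,000 = 642.098 GB

642.098 GB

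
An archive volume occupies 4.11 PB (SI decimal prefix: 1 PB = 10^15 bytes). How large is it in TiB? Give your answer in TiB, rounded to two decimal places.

3,738.02 TiB

4.11 PB = 4.11 × 10^15 bytes = 4,110,000,000,000,000 bytes
1 TiB = 2^40 bytes = 1,099,511,627,776 bytes
4,110,000,000,000,000 / 1,099,511,627,776 = 3,738.02 TiB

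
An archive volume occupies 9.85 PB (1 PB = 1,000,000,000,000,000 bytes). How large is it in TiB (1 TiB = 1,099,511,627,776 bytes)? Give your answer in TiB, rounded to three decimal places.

9.85 PB = 9.85 × 10^15 bytes = 9,850,000,000,000,000 bytes
1 TiB = 1,099,511,627,776 bytes
9,850,000,000,000,000 / 1,099,511,627,776 = 8,958.523 TiB

8,958.523 TiB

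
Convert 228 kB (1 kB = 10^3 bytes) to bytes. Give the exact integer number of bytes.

228 × 1,000 = 228,000 bytes  (1 kB = 10^3 bytes)

228,000 bytes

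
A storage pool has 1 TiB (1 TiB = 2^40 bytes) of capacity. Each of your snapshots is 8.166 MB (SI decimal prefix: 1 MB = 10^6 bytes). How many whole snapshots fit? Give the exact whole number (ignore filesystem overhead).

Capacity: 1 TiB = 1,099,511,627,776 bytes
Per item: 8.166 MB = 8,166,000 bytes
⌊1,099,511,627,776 / 8,166,000⌋ = 134,645

134,645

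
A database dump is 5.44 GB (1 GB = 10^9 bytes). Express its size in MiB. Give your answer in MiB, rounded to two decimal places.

5.44 GB = 5.44 × 10^9 bytes = 5,440,000,000 bytes
1 MiB = 2^20 bytes = 1,048,576 bytes
5,440,000,000 / 1,048,576 = 5,187.99 MiB

5,187.99 MiB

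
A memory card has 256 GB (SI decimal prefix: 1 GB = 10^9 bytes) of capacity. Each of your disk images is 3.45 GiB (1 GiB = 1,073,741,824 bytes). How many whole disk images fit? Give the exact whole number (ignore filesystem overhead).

Capacity: 256 GB = 256,000,000,000 bytes
Per item: 3.45 GiB = 3,704,409,292.8 bytes
⌊256,000,000,000 / 3,704,409,292.8⌋ = 69

69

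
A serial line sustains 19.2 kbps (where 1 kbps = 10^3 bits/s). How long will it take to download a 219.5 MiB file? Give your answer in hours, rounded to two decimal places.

219.5 MiB = 230,162,432 bytes = 1,841,299,456 bits
19.2 kbps = 19,200 bits/s
time = 1,841,299,456 / 19,200 = 95,901.0133 s
95,901.0133 s / 3600 = 26.64 hours

26.64 hours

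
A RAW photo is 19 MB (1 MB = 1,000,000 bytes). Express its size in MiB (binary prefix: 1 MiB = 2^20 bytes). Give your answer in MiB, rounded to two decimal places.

18.12 MiB

19 MB = 19 × 10^6 bytes = 19,000,000 bytes
1 MiB = 2^20 bytes = 1,048,576 bytes
19,000,000 / 1,048,576 = 18.12 MiB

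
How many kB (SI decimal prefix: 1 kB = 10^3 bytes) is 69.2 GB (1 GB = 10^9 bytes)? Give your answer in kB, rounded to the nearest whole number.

69,200,000 kB

69.2 GB = 69.2 × 10^9 bytes = 69,200,000,000 bytes
1 kB = 10^3 bytes = 1,000 bytes
69,200,000,000 / 1,000 = 69,200,000 kB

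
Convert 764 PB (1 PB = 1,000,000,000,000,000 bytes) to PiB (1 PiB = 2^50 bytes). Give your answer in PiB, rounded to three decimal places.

678.568 PiB

764 PB = 764 × 10^15 bytes = 764,000,000,000,000,000 bytes
1 PiB = 2^50 bytes = 1,125,899,906,842,624 bytes
764,000,000,000,000,000 / 1,125,899,906,842,624 = 678.568 PiB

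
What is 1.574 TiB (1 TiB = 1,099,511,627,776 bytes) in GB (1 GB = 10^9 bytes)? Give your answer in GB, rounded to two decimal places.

1.574 TiB × 1,099,511,627,776 bytes/TiB = 1,730,631,302,119.424 bytes
1 GB = 10^9 bytes = 1,000,000,000 bytes
1,730,631,302,119.424 / 1,000,000,000 = 1,730.63 GB

1,730.63 GB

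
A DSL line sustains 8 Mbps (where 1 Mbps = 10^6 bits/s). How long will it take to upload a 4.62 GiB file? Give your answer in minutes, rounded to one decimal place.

4.62 GiB = 4,960,687,226.88 bytes = 39,685,497,815.04 bits
8 Mbps = 8,000,000 bits/s
time = 39,685,497,815.04 / 8,000,000 = 4,960.69 s
4,960.69 s / 60 = 82.7 minutes

82.7 minutes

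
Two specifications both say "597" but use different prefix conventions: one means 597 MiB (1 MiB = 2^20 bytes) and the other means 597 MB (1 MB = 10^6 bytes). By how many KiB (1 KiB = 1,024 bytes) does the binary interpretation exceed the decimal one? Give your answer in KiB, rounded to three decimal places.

28,320.188 KiB

597 MiB = 597 × 1,048,576 = 625,999,872 bytes
597 MB = 597 × 1,000,000 = 597,000,000 bytes
difference = 28,999,872 bytes
28,999,872 / 1,024 = 28,320.188 KiB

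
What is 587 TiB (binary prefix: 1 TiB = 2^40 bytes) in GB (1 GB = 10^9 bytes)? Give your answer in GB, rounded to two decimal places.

645,413.33 GB

587 TiB × 1,099,511,627,776 bytes/TiB = 645,413,325,504,512 bytes
1 GB = 10^9 bytes = 1,000,000,000 bytes
645,413,325,504,512 / 1,000,000,000 = 645,413.33 GB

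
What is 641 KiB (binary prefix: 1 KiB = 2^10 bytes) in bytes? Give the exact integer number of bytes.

641 × 1,024 = 656,384 bytes

656,384 bytes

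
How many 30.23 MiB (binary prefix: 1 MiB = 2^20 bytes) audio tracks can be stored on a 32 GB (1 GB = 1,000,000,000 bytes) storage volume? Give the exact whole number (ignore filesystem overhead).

1,009

Capacity: 32 GB = 32,000,000,000 bytes
Per item: 30.23 MiB = 31,698,452.48 bytes
⌊32,000,000,000 / 31,698,452.48⌋ = 1,009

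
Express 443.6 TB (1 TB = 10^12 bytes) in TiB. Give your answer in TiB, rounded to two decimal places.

443.6 TB = 443.6 × 10^12 bytes = 443,600,000,000,000 bytes
1 TiB = 1,099,511,627,776 bytes
443,600,000,000,000 / 1,099,511,627,776 = 403.45 TiB

403.45 TiB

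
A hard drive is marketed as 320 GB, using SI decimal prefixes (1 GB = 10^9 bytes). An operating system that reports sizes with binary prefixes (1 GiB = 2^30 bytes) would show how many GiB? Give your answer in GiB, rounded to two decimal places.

320 GB = 320 × 10^9 bytes = 320,000,000,000 bytes
1 GiB = 2^30 bytes = 1,073,741,824 bytes
320,000,000,000 / 1,073,741,824 = 298.02 GiB

298.02 GiB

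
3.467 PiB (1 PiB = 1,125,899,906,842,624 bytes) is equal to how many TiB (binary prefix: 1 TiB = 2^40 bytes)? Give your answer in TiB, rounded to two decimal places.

3,550.21 TiB

3.467 PiB × 1,125,899,906,842,624 bytes/PiB = 3,903,494,977,023,377.408 bytes
1 TiB = 2^40 bytes = 1,099,511,627,776 bytes
3,903,494,977,023,377.408 / 1,099,511,627,776 = 3,550.21 TiB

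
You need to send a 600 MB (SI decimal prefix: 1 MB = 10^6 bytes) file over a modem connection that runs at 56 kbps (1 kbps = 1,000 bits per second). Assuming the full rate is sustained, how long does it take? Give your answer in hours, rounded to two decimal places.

600 MB = 600,000,000 bytes = 4,800,000,000 bits
56 kbps = 56,000 bits/s
time = 4,800,000,000 / 56,000 = 85,714.2857 s
85,714.2857 s / 3600 = 23.81 hours

23.81 hours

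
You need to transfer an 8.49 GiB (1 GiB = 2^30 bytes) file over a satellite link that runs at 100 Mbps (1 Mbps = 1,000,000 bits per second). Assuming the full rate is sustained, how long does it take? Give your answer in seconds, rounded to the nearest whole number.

8.49 GiB = 9,116,068,085.76 bytes = 72,928,544,686.08 bits
100 Mbps = 100,000,000 bits/s
time = 72,928,544,686.08 / 100,000,000 = 729 s

729 seconds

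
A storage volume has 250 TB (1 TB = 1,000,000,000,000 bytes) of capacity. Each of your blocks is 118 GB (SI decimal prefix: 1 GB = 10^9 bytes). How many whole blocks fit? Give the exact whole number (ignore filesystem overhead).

Capacity: 250 TB = 250,000,000,000,000 bytes
Per item: 118 GB = 118,000,000,000 bytes
⌊250,000,000,000,000 / 118,000,000,000⌋ = 2,118

2,118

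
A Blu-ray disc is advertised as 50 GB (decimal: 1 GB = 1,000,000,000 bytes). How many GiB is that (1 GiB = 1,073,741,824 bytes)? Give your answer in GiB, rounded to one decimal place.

50 GB × 1,000,000,000 bytes/GB = 50,000,000,000 bytes
1 GiB = 2^30 bytes = 1,073,741,824 bytes
50,000,000,000 / 1,073,741,824 = 46.6 GiB

46.6 GiB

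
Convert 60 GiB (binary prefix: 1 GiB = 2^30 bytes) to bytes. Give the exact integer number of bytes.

64,424,509,440 bytes

60 × 1,073,741,824 = 64,424,509,440 bytes  (1 GiB = 2^30 bytes)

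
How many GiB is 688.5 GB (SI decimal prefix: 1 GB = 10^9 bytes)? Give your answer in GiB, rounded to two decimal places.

688.5 GB = 688.5 × 10^9 bytes = 688,500,000,000 bytes
1 GiB = 1,073,741,824 bytes
688,500,000,000 / 1,073,741,824 = 641.22 GiB

641.22 GiB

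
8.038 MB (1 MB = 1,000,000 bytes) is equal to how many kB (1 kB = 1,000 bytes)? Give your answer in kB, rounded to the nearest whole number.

8,038 kB

8.038 MB × 1,000,000 bytes/MB = 8,038,000 bytes
1 kB = 10^3 bytes = 1,000 bytes
8,038,000 / 1,000 = 8,038 kB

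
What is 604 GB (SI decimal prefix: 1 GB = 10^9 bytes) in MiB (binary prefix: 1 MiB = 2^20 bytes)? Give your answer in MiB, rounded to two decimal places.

604 GB = 604 × 10^9 bytes = 604,000,000,000 bytes
1 MiB = 1,048,576 bytes
604,000,000,000 / 1,048,576 = 576,019.29 MiB

576,019.29 MiB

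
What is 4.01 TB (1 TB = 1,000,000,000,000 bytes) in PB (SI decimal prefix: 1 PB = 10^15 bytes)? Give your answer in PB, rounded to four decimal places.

4.01 TB = 4.01 × 10^12 bytes = 4,010,000,000,000 bytes
1 PB = 1,000,000,000,000,000 bytes
4,010,000,000,000 / 1,000,000,000,000,000 = 0.0040 PB

0.0040 PB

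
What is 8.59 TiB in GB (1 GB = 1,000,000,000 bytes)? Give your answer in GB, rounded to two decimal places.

9,444.80 GB

8.59 TiB = 8.59 × 2^40 bytes = 9,444,804,882,595.84 bytes
1 GB = 10^9 bytes = 1,000,000,000 bytes
9,444,804,882,595.84 / 1,000,000,000 = 9,444.80 GB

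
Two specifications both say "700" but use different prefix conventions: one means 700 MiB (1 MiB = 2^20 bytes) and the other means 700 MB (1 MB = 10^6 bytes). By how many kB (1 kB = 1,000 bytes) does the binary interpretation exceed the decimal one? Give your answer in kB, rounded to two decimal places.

34,003.20 kB

700 MiB = 700 × 1,048,576 = 734,003,200 bytes
700 MB = 700 × 1,000,000 = 700,000,000 bytes
difference = 34,003,200 bytes
34,003,200 / 1,000 = 34,003.20 kB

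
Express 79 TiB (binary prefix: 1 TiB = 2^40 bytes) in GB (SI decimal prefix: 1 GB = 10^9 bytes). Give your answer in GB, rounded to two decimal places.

86,861.42 GB

79 TiB = 79 × 2^40 bytes = 86,861,418,594,304 bytes
1 GB = 10^9 bytes = 1,000,000,000 bytes
86,861,418,594,304 / 1,000,000,000 = 86,861.42 GB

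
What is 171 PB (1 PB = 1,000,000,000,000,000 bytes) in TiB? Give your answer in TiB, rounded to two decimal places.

155,523.59 TiB

171 PB = 171 × 10^15 bytes = 171,000,000,000,000,000 bytes
1 TiB = 2^40 bytes = 1,099,511,627,776 bytes
171,000,000,000,000,000 / 1,099,511,627,776 = 155,523.59 TiB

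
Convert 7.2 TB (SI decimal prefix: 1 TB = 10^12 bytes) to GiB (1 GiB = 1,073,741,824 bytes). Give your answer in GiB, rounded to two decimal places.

6,705.52 GiB

7.2 TB × 1,000,000,000,000 bytes/TB = 7,200,000,000,000 bytes
1 GiB = 1,073,741,824 bytes
7,200,000,000,000 / 1,073,741,824 = 6,705.52 GiB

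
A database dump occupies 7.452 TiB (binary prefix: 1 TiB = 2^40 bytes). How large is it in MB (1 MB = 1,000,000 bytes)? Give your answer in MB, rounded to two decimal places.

7.452 TiB × 1,099,511,627,776 bytes/TiB = 8,193,560,650,186.752 bytes
1 MB = 10^6 bytes = 1,000,000 bytes
8,193,560,650,186.752 / 1,000,000 = 8,193,560.65 MB

8,193,560.65 MB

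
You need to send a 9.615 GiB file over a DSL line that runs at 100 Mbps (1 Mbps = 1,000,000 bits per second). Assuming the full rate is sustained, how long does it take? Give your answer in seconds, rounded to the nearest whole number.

9.615 GiB = 10,324,027,637.76 bytes = 82,592,221,102.08 bits
100 Mbps = 100,000,000 bits/s
time = 82,592,221,102.08 / 100,000,000 = 826 s

826 seconds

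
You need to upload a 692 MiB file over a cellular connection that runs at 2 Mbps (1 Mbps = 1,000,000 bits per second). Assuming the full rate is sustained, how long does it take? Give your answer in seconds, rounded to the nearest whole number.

692 MiB = 725,614,592 bytes = 5,804,916,736 bits
2 Mbps = 2,000,000 bits/s
time = 5,804,916,736 / 2,000,000 = 2,902 s

2,902 seconds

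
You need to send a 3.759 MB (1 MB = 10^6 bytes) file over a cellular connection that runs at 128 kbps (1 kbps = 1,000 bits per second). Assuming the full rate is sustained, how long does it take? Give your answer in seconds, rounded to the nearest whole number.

3.759 MB = 3,759,000 bytes = 30,072,000 bits
128 kbps = 128,000 bits/s
time = 30,072,000 / 128,000 = 235 s

235 seconds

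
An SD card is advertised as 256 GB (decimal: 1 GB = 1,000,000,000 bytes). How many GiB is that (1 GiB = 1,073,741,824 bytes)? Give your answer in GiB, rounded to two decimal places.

256 GB = 256 × 10^9 bytes = 256,000,000,000 bytes
1 GiB = 2^30 bytes = 1,073,741,824 bytes
256,000,000,000 / 1,073,741,824 = 238.42 GiB

238.42 GiB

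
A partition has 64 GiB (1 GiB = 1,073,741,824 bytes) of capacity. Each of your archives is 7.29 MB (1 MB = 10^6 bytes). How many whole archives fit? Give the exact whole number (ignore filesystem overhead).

9,426

Capacity: 64 GiB = 68,719,476,736 bytes
Per item: 7.29 MB = 7,290,000 bytes
⌊68,719,476,736 / 7,290,000⌋ = 9,426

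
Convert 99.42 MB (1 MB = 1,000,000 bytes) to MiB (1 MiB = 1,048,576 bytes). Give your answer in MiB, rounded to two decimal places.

99.42 MB × 1,000,000 bytes/MB = 99,420,000 bytes
1 MiB = 2^20 bytes = 1,048,576 bytes
99,420,000 / 1,048,576 = 94.81 MiB

94.81 MiB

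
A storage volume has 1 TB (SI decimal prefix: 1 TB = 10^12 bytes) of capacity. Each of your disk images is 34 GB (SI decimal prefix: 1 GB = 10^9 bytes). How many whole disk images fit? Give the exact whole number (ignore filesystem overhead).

Capacity: 1 TB = 1,000,000,000,000 bytes
Per item: 34 GB = 34,000,000,000 bytes
⌊1,000,000,000,000 / 34,000,000,000⌋ = 29

29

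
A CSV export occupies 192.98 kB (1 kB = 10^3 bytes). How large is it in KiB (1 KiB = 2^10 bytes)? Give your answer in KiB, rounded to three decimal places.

192.98 kB = 192.98 × 10^3 bytes = 192,980 bytes
1 KiB = 1,024 bytes
192,980 / 1,024 = 188.457 KiB

188.457 KiB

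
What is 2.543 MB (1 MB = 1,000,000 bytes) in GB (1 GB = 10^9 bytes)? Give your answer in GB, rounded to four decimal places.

2.543 MB × 1,000,000 bytes/MB = 2,543,000 bytes
1 GB = 10^9 bytes = 1,000,000,000 bytes
2,543,000 / 1,000,000,000 = 0.0025 GB

0.0025 GB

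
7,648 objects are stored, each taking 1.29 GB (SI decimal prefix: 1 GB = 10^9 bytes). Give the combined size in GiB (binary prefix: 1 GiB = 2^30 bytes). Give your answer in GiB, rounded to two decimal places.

9,188.35 GiB

Total = 7,648 × 1.29 GB = 9865.92 GB
= 9865.92 × 1,000,000,000 bytes = 9,865,920,000,000 bytes
1 GiB = 1,073,741,824 bytes
9,865,920,000,000 / 1,073,741,824 = 9,188.35 GiB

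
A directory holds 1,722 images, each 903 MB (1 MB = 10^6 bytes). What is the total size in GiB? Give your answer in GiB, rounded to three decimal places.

Total = 1,722 × 903 MB = 1,554,966 MB
= 1,554,966 × 1,000,000 bytes = 1,554,966,000,000 bytes
1 GiB = 1,073,741,824 bytes
1,554,966,000,000 / 1,073,741,824 = 1,448.175 GiB

1,448.175 GiB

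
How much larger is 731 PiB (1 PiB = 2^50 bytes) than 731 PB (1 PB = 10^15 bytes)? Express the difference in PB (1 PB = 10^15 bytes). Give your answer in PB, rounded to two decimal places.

731 PiB = 731 × 1,125,899,906,842,624 = 823,032,831,901,958,144 bytes
731 PB = 731 × 1,000,000,000,000,000 = 731,000,000,000,000,000 bytes
difference = 92,032,831,901,958,144 bytes
92,032,831,901,958,144 / 1,000,000,000,000,000 = 92.03 PB

92.03 PB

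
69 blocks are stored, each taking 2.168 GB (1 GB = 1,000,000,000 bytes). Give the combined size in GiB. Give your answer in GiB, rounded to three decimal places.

139.318 GiB

Total = 69 × 2.168 GB = 149.592 GB
= 149.592 × 1,000,000,000 bytes = 149,592,000,000 bytes
1 GiB = 1,073,741,824 bytes
149,592,000,000 / 1,073,741,824 = 139.318 GiB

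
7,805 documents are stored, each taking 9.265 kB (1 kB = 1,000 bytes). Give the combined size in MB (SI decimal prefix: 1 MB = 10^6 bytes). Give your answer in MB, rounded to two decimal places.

72.31 MB

Total = 7,805 × 9.265 kB = 72313.325 kB
= 72313.325 × 1,000 bytes = 72,313,325 bytes
1 MB = 1,000,000 bytes
72,313,325 / 1,000,000 = 72.31 MB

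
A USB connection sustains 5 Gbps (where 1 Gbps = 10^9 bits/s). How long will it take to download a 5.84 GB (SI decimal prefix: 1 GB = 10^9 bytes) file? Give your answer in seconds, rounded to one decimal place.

9.3 seconds

5.84 GB = 5,840,000,000 bytes = 46,720,000,000 bits
5 Gbps = 5,000,000,000 bits/s
time = 46,720,000,000 / 5,000,000,000 = 9.3 s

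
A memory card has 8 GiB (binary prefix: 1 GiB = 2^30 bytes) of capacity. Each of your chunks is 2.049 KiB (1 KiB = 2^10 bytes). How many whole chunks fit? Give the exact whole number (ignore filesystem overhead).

Capacity: 8 GiB = 8,589,934,592 bytes
Per item: 2.049 KiB = 2,098.176 bytes
⌊8,589,934,592 / 2,098.176⌋ = 4,094,000

4,094,000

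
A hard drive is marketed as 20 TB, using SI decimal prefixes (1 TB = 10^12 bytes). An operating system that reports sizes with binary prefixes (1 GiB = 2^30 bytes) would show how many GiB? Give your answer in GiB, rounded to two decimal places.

18,626.45 GiB

20 TB = 20 × 10^12 bytes = 20,000,000,000,000 bytes
1 GiB = 1,073,741,824 bytes
20,000,000,000,000 / 1,073,741,824 = 18,626.45 GiB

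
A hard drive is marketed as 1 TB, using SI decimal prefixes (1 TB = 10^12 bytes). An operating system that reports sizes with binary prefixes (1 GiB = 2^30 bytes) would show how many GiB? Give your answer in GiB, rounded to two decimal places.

1 TB = 1 × 10^12 bytes = 1,000,000,000,000 bytes
1 GiB = 1,073,741,824 bytes
1,000,000,000,000 / 1,073,741,824 = 931.32 GiB

931.32 GiB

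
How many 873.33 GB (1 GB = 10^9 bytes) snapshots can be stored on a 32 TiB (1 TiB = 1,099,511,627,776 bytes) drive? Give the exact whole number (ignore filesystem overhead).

Capacity: 32 TiB = 35,184,372,088,832 bytes
Per item: 873.33 GB = 873,330,000,000 bytes
⌊35,184,372,088,832 / 873,330,000,000⌋ = 40

40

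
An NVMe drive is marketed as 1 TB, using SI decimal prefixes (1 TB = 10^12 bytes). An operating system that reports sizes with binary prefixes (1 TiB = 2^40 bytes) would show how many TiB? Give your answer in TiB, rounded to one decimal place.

1 TB = 1 × 10^12 bytes = 1,000,000,000,000 bytes
1 TiB = 1,099,511,627,776 bytes
1,000,000,000,000 / 1,099,511,627,776 = 0.9 TiB

0.9 TiB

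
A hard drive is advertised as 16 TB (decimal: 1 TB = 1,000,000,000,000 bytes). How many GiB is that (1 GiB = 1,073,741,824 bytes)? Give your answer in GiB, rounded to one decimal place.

14,901.2 GiB

16 TB = 16 × 10^12 bytes = 16,000,000,000,000 bytes
1 GiB = 1,073,741,824 bytes
16,000,000,000,000 / 1,073,741,824 = 14,901.2 GiB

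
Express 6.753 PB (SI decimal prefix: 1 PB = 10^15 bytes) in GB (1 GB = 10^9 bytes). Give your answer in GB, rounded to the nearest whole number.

6.753 PB = 6.753 × 10^15 bytes = 6,753,000,000,000,000 bytes
1 GB = 1,000,000,000 bytes
6,753,000,000,000,000 / 1,000,000,000 = 6,753,000 GB

6,753,000 GB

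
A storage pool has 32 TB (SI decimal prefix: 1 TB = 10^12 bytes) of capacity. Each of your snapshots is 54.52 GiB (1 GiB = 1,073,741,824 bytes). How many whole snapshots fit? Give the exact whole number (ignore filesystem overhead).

Capacity: 32 TB = 32,000,000,000,000 bytes
Per item: 54.52 GiB = 58,540,404,244.48 bytes
⌊32,000,000,000,000 / 58,540,404,244.48⌋ = 546

546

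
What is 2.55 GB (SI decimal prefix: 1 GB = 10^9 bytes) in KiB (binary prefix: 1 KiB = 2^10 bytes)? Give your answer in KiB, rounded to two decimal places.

2,490,234.38 KiB

2.55 GB × 1,000,000,000 bytes/GB = 2,550,000,000 bytes
1 KiB = 1,024 bytes
2,550,000,000 / 1,024 = 2,490,234.38 KiB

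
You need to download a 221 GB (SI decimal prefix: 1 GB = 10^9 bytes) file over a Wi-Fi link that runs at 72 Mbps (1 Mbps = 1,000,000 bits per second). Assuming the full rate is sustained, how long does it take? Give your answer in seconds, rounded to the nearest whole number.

24,556 seconds

221 GB = 221,000,000,000 bytes = 1,768,000,000,000 bits
72 Mbps = 72,000,000 bits/s
time = 1,768,000,000,000 / 72,000,000 = 24,556 s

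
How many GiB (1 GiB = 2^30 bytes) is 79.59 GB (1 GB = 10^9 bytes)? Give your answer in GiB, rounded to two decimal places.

74.12 GiB

79.59 GB = 79.59 × 10^9 bytes = 79,590,000,000 bytes
1 GiB = 2^30 bytes = 1,073,741,824 bytes
79,590,000,000 / 1,073,741,824 = 74.12 GiB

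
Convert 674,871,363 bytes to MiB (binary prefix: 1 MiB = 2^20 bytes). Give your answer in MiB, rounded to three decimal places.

643.607 MiB

674,871,363 bytes given.
1 MiB = 2^20 bytes = 1,048,576 bytes
674,871,363 / 1,048,576 = 643.607 MiB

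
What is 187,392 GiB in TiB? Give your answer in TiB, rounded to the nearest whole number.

183 TiB

187,392 GiB = 187,392 × 2^30 bytes = 201,210,627,883,008 bytes
1 TiB = 1,099,511,627,776 bytes
201,210,627,883,008 / 1,099,511,627,776 = 183 TiB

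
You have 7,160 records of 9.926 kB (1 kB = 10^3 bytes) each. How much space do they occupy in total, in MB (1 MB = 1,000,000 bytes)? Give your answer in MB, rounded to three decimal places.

Total = 7,160 × 9.926 kB = 71070.16 kB
= 71070.16 × 1,000 bytes = 71,070,160 bytes
1 MB = 1,000,000 bytes
71,070,160 / 1,000,000 = 71.070 MB

71.070 MB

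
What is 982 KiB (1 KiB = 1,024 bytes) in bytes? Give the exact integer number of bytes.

982 × 1,024 = 1,005,568 bytes

1,005,568 bytes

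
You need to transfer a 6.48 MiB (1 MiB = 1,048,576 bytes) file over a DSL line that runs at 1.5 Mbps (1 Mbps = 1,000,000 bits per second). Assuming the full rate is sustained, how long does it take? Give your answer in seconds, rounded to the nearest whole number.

36 seconds

6.48 MiB = 6,794,772.48 bytes = 54,358,179.84 bits
1.5 Mbps = 1,500,000 bits/s
time = 54,358,179.84 / 1,500,000 = 36 s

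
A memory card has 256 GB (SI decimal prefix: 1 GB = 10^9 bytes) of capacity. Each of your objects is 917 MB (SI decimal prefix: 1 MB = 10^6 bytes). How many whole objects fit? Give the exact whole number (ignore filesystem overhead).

Capacity: 256 GB = 256,000,000,000 bytes
Per item: 917 MB = 917,000,000 bytes
⌊256,000,000,000 / 917,000,000⌋ = 279

279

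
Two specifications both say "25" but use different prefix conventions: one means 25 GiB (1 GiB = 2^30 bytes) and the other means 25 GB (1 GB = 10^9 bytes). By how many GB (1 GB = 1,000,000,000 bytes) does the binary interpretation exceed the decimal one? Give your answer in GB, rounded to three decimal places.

1.844 GB

25 GiB = 25 × 1,073,741,824 = 26,843,545,600 bytes
25 GB = 25 × 1,000,000,000 = 25,000,000,000 bytes
difference = 1,843,545,600 bytes
1,843,545,600 / 1,000,000,000 = 1.844 GB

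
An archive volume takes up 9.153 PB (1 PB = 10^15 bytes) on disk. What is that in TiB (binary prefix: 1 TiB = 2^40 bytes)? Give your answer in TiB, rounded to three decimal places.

9.153 PB = 9.153 × 10^15 bytes = 9,153,000,000,000,000 bytes
1 TiB = 1,099,511,627,776 bytes
9,153,000,000,000,000 / 1,099,511,627,776 = 8,324.605 TiB

8,324.605 TiB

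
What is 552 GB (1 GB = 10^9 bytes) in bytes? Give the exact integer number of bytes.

552 × 1,000,000,000 = 552,000,000,000 bytes

552,000,000,000 bytes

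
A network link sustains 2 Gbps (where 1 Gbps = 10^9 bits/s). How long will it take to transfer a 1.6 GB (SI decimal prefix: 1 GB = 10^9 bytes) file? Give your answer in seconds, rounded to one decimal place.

6.4 seconds

1.6 GB = 1,600,000,000 bytes = 12,800,000,000 bits
2 Gbps = 2,000,000,000 bits/s
time = 12,800,000,000 / 2,000,000,000 = 6.4 s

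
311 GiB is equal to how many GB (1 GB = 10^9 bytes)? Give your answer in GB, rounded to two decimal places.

311 GiB × 1,073,741,824 bytes/GiB = 333,933,707,264 bytes
1 GB = 1,000,000,000 bytes
333,933,707,264 / 1,000,000,000 = 333.93 GB

333.93 GB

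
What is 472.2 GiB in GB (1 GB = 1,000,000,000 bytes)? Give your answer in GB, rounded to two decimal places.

507.02 GB

472.2 GiB × 1,073,741,824 bytes/GiB = 507,020,889,292.8 bytes
1 GB = 10^9 bytes = 1,000,000,000 bytes
507,020,889,292.8 / 1,000,000,000 = 507.02 GB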